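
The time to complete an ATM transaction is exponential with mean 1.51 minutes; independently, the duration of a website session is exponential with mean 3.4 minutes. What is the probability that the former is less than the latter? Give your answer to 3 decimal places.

0.692

λ_1 = 1/1.51 = 0.662252, λ_2 = 1/3.4 = 0.294118.
For independent exponentials, P(the former < the latter) = λ_1/(λ_1+λ_2) = 0.662252/0.956369 ≈ 0.692.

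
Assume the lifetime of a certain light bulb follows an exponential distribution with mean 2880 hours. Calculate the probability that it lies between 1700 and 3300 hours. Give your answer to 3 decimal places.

0.236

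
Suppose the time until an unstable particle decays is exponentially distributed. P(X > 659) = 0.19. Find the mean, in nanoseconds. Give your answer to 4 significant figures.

e^(−λ·659) = 0.19 ⇒ λ = −ln(0.19)/659 = 0.00252008.
Mean = 1/λ = 396.813 nanoseconds.

396.8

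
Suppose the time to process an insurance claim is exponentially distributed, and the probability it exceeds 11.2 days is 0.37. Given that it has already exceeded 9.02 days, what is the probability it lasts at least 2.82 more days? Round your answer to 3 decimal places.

0.779

From e^(−λ·11.2) = 0.37, λ = −ln(0.37)/11.2 = 0.0887725.
Memoryless: P(X > 9.02+2.82 | X > 9.02) = P(X > 2.82) = e^(−0.0887725·2.82) ≈ 0.779.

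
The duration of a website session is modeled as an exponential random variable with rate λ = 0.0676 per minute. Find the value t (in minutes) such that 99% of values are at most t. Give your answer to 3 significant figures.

68.1

Set 1 − e^(−λt) = 0.99, so t = −ln(0.01)/λ = 4.6052/0.0676 ≈ 68.1238 minutes.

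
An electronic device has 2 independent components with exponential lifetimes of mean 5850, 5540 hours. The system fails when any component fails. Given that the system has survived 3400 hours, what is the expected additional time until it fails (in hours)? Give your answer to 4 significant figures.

2845

First-failure rate Σλ = 1/5850 + 1/5540 = 0.000351446.
By memorylessness the expected residual is 1/Σλ = 2845.39 hours, regardless of the 3400 already elapsed.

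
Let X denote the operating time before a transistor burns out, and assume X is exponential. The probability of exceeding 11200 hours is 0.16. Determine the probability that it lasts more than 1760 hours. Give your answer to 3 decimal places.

e^(−λ·11200) = 0.16 ⇒ λ = −ln(0.16)/11200 = 0.000163623.
P(X > 1760) = e^(−0.000163623·1760) = e^(−0.28798) ≈ 0.750.

0.750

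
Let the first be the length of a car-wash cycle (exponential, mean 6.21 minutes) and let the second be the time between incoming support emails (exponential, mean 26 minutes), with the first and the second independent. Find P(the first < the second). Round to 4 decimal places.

λ_1 = 1/6.21 = 0.161031, λ_2 = 1/26 = 0.0384615.
For independent exponentials, P(the first < the second) = λ_1/(λ_1+λ_2) = 0.161031/0.199492 ≈ 0.8072.

0.8072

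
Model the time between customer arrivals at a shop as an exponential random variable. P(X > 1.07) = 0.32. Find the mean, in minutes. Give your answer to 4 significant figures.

e^(−λ·1.07) = 0.32 ⇒ λ = −ln(0.32)/1.07 = 1.06489.
Mean = 1/λ = 0.939062 minutes.

0.9391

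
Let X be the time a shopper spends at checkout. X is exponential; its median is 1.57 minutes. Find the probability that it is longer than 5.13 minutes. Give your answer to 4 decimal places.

0.1038

For an exponential, median = ln(2)/λ, so λ = ln 2 / 1.57 = 0.441495 per minute.
P(X > 5.13) = e^(−λ·5.13) = e^(−2.2649) ≈ 0.1038.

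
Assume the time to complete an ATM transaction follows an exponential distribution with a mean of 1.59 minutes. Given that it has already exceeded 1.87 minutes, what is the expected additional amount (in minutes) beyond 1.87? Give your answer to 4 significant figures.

The rate is λ = 1/1.59 = 0.628931 per minute.
By memorylessness, the remaining amount past any threshold is again Exp(λ) with mean 1/λ = 1.59 minutes.

1.590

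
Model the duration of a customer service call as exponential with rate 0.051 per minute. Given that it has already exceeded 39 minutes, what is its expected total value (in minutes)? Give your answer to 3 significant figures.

58.6

By memorylessness, E[X | X > 39] = 39 + 1/λ = 39 + 19.6078 = 58.6078 minutes.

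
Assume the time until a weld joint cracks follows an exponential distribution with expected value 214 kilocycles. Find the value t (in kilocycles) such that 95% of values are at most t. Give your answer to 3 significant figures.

641

The rate is λ = 1/214 = 0.0046729 per kilocycle.
Set 1 − e^(−λt) = 0.95, so t = −ln(0.05)/λ = 2.9957/0.0046729 ≈ 641.087 kilocycles.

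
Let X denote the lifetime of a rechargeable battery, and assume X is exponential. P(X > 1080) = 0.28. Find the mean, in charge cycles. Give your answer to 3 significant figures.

848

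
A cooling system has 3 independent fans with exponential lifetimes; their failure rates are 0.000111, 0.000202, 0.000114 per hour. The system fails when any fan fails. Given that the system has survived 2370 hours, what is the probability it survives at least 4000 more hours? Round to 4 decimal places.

0.1812

Time to first failure ~ Exp(Σλ) with Σλ = 0.000427.
By memorylessness, P(T > 2370+4000 | T > 2370) = P(T > 4000) = e^(−0.000427·4000) ≈ 0.1812.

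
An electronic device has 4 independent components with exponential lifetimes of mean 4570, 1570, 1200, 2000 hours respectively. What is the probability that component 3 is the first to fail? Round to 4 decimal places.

Rates: λ_i = 1/mean_i → 0.000218818, 0.000636943, 0.000833333, 0.0005; Σλ = 0.00218909.
P(component 3 first) = λ_3/Σλ = 0.000833333/0.00218909 ≈ 0.3807.

0.3807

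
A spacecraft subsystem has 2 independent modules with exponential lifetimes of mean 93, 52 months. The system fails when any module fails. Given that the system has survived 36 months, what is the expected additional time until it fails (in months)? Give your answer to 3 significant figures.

33.4

First-failure rate Σλ = 1/93 + 1/52 = 0.0299835.
By memorylessness the expected residual is 1/Σλ = 33.3517 months, regardless of the 36 already elapsed.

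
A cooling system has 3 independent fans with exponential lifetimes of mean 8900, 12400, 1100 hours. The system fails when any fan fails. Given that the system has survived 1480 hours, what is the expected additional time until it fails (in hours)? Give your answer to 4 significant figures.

907.4

First-failure rate Σλ = 1/8900 + 1/12400 + 1/1100 = 0.0011021.
By memorylessness the expected residual is 1/Σλ = 907.362 hours, regardless of the 1480 already elapsed.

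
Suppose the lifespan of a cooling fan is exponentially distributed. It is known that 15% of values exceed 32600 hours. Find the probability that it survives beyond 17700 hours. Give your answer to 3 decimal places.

0.357

e^(−λ·32600) = 0.15 ⇒ λ = −ln(0.15)/32600 = 0.0000581939.
P(X > 17700) = e^(−0.0000581939·17700) = e^(−1.03) ≈ 0.357.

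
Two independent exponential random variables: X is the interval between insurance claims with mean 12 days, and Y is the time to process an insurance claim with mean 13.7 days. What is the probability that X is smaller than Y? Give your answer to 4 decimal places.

λ_1 = 1/12 = 0.0833333, λ_2 = 1/13.7 = 0.0729927.
For independent exponentials, P(X < Y) = λ_1/(λ_1+λ_2) = 0.0833333/0.156326 ≈ 0.5331.

0.5331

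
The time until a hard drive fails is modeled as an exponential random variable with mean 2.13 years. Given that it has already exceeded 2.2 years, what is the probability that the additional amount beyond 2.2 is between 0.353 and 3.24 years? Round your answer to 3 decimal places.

The rate is λ = 1/2.13 = 0.469484 per year.
Memoryless: the residual past 2.2 is again Exp(λ).
P(0.353 < residual < 3.24) = e^(−λ·0.353) − e^(−λ·3.24) = 0.84728 − 0.21847 ≈ 0.629.

0.629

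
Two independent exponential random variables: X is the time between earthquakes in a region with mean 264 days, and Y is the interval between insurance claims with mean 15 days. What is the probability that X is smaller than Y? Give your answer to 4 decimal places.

0.0538

λ_1 = 1/264 = 0.00378788, λ_2 = 1/15 = 0.0666667.
For independent exponentials, P(X < Y) = λ_1/(λ_1+λ_2) = 0.00378788/0.0704545 ≈ 0.0538.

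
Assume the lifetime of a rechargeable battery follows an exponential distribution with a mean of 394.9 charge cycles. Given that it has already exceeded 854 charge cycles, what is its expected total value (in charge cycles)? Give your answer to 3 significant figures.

1250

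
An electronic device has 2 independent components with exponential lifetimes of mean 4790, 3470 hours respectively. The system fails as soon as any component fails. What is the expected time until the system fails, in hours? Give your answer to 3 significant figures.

2010

The first failure time is exponential with rate Σλ_i = 1/4790 + 1/3470 = 0.000496953 per hour.
E[min] = 1/Σλ = 1/0.000496953 = 2012.26 hours.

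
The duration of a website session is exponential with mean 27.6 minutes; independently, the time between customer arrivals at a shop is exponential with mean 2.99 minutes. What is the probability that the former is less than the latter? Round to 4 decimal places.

0.0977

λ_1 = 1/27.6 = 0.0362319, λ_2 = 1/2.99 = 0.334448.
For independent exponentials, P(the former < the latter) = λ_1/(λ_1+λ_2) = 0.0362319/0.37068 ≈ 0.0977.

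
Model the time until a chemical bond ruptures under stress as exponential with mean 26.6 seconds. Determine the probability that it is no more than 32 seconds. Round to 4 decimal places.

The rate is λ = 1/26.6 = 0.037594 per second.
P(X ≤ 32) = 1 − e^(−λ·32) = 1 − e^(−1.203) ≈ 0.6997.

0.6997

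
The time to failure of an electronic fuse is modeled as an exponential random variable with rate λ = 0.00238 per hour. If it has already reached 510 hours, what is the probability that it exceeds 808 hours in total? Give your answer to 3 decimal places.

P(X > s+t | X > s) = e^(−λ(s+t))/e^(−λs) = e^(−λt), independent of s = 510.
P(X > 298) = e^(−0.70924) ≈ 0.492.

0.492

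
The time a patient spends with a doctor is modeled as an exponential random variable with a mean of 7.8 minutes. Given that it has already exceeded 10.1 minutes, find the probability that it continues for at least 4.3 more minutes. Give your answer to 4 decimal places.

The rate is λ = 1/7.8 = 0.128205 per minute.
The exponential is memoryless, so the remaining time is again Exp(λ): the condition X > 10.1 is irrelevant.
P(X > 4.3) = e^(−0.55128) ≈ 0.5762.

0.5762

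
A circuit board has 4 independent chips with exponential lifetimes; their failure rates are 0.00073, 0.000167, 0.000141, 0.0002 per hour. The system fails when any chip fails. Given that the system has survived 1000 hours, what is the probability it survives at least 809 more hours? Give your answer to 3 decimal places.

0.367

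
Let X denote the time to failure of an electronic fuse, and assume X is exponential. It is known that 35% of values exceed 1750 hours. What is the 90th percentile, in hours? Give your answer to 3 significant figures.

e^(−λ·1750) = 0.35 ⇒ λ = −ln(0.35)/1750 = 0.000599898.
90th percentile: 1 − e^(−λt) = 0.9, t = −ln(0.1)/λ = 3838.29 hours.

3840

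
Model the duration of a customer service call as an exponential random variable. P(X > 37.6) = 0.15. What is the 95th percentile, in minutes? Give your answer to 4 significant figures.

e^(−λ·37.6) = 0.15 ⇒ λ = −ln(0.15)/37.6 = 0.0504553.
95th percentile: 1 − e^(−λt) = 0.95, t = −ln(0.05)/λ = 59.374 minutes.

59.37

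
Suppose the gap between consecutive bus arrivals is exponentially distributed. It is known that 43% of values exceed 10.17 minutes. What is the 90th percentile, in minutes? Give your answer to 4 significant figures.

27.75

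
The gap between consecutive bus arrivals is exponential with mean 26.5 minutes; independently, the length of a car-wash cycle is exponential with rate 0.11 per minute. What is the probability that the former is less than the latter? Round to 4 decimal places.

0.2554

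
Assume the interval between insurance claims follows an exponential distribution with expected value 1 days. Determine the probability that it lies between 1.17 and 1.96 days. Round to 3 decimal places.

0.170

The rate is λ = 1/1 = 1 per day.
P(1.17 < X < 1.96) = e^(−λ·1.17) − e^(−λ·1.96) = 0.31037 − 0.14086 ≈ 0.170.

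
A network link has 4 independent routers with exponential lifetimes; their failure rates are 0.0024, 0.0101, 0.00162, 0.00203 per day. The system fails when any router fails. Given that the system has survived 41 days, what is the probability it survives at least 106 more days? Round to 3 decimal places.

Time to first failure ~ Exp(Σλ) with Σλ = 0.01615.
By memorylessness, P(T > 41+106 | T > 41) = P(T > 106) = e^(−0.01615·106) ≈ 0.181.

0.181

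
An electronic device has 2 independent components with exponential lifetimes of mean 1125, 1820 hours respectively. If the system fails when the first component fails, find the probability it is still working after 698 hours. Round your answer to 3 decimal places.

The first failure time is exponential with rate Σλ_i = 1/1125 + 1/1820 = 0.00143834 per hour.
P(min > 698) = e^(−0.00143834·698) = e^(−1.004) ≈ 0.366.

0.366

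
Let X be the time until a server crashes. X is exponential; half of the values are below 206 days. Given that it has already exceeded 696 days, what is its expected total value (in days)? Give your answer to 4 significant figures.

For an exponential, median = ln(2)/λ, so λ = ln 2 / 206 = 0.00336479 per day.
By memorylessness, E[X | X > 696] = 696 + 1/λ = 696 + 297.195 = 993.195 days.

993.2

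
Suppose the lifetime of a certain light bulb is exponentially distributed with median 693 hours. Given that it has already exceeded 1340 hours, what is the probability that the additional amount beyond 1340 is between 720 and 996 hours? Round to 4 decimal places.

For an exponential, median = ln(2)/λ, so λ = ln 2 / 693 = 0.00100021 per hour.
Memoryless: the residual past 1340 is again Exp(λ).
P(720 < residual < 996) = e^(−λ·720) − e^(−λ·996) = 0.48668 − 0.36928 ≈ 0.1174.

0.1174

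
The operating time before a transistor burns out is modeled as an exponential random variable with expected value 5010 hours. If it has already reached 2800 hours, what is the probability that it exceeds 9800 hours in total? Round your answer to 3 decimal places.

0.247

The rate is λ = 1/5010 = 0.000199601 per hour.
P(X > s+t | X > s) = e^(−λ(s+t))/e^(−λs) = e^(−λt), independent of s = 2800.
P(X > 7000) = e^(−1.3972) ≈ 0.247.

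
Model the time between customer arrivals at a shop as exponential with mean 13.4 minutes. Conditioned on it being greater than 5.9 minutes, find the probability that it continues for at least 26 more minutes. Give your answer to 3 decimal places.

The rate is λ = 1/13.4 = 0.0746269 per minute.
P(X > s+t | X > s) = e^(−λ(s+t))/e^(−λs) = e^(−λt), independent of s = 5.9.
P(X > 26) = e^(−1.9403) ≈ 0.144.

0.144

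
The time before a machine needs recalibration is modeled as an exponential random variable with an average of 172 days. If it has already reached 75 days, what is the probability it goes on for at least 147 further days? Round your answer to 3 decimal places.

0.425

The rate is λ = 1/172 = 0.00581395 per day.
P(X > s+t | X > s) = e^(−λ(s+t))/e^(−λs) = e^(−λt), independent of s = 75.
P(X > 147) = e^(−0.85465) ≈ 0.425.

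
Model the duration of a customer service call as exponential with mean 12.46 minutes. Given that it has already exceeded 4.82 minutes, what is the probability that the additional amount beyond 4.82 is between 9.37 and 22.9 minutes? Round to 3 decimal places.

The rate is λ = 1/12.46 = 0.0802568 per minute.
Memoryless: the residual past 4.82 is again Exp(λ).
P(9.37 < residual < 22.9) = e^(−λ·9.37) − e^(−λ·22.9) = 0.47142 − 0.15915 ≈ 0.312.

0.312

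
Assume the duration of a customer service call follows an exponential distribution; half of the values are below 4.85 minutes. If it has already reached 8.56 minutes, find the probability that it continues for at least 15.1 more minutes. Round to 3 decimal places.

For an exponential, median = ln(2)/λ, so λ = ln 2 / 4.85 = 0.142917 per minute.
P(X > s+t | X > s) = e^(−λ(s+t))/e^(−λs) = e^(−λt), independent of s = 8.56.
P(X > 15.1) = e^(−2.158) ≈ 0.116.

0.116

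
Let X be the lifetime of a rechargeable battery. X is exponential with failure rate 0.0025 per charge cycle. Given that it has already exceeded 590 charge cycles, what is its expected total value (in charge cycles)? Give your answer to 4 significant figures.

990.0

By memorylessness, E[X | X > 590] = 590 + 1/λ = 590 + 400 = 990 charge cycles.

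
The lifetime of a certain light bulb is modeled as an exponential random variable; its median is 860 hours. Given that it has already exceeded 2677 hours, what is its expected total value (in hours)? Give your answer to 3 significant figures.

3920

For an exponential, median = ln(2)/λ, so λ = ln 2 / 860 = 0.000805985 per hour.
By memorylessness, E[X | X > 2677] = 2677 + 1/λ = 2677 + 1240.72 = 3917.72 hours.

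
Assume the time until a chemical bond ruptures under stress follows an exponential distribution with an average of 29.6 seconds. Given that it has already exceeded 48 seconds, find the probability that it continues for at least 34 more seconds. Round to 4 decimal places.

The rate is λ = 1/29.6 = 0.0337838 per second.
The exponential is memoryless, so the remaining time is again Exp(λ): the condition X > 48 is irrelevant.
P(X > 34) = e^(−1.1486) ≈ 0.3171.

0.3171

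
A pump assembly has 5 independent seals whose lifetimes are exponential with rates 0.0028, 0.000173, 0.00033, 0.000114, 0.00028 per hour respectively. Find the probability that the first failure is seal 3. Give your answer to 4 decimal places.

The time to first failure is exponential with rate Σλ = 0.0028 + 0.000173 + 0.00033 + 0.000114 + 0.00028 = 0.003697.
P(seal 3 first) = λ_3/Σλ = 0.00033/0.003697 ≈ 0.0893.

0.0893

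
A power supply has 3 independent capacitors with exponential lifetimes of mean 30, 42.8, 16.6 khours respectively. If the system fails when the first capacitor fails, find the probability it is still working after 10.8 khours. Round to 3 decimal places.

0.283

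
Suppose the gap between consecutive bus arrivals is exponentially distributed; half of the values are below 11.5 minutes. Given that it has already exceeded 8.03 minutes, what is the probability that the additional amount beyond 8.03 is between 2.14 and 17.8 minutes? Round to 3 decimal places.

0.537

For an exponential, median = ln(2)/λ, so λ = ln 2 / 11.5 = 0.0602737 per minute.
Memoryless: the residual past 8.03 is again Exp(λ).
P(2.14 < residual < 17.8) = e^(−λ·2.14) − e^(−λ·17.8) = 0.87899 − 0.34203 ≈ 0.537.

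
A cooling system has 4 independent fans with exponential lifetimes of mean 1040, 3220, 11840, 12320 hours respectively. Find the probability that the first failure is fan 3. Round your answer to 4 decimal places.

0.0587

Rates: λ_i = 1/mean_i → 0.000961538, 0.000310559, 0.0000844595, 0.0000811688; Σλ = 0.00143773.
P(fan 3 first) = λ_3/Σλ = 0.0000844595/0.00143773 ≈ 0.0587.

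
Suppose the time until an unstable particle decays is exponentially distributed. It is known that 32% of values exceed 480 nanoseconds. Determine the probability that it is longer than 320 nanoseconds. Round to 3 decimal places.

e^(−λ·480) = 0.32 ⇒ λ = −ln(0.32)/480 = 0.00237382.
P(X > 320) = e^(−0.00237382·320) = e^(−0.75962) ≈ 0.468.

0.468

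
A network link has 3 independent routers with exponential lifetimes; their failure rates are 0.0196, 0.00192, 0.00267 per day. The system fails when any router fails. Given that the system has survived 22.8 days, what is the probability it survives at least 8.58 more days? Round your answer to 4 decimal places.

0.8126

Time to first failure ~ Exp(Σλ) with Σλ = 0.02419.
By memorylessness, P(T > 22.8+8.58 | T > 22.8) = P(T > 8.58) = e^(−0.02419·8.58) ≈ 0.8126.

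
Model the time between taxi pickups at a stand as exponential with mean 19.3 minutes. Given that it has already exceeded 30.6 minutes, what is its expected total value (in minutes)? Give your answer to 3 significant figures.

49.9

The rate is λ = 1/19.3 = 0.0518135 per minute.
By memorylessness, E[X | X > 30.6] = 30.6 + 1/λ = 30.6 + 19.3 = 49.9 minutes.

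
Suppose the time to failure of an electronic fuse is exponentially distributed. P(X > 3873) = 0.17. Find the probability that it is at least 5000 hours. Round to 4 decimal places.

e^(−λ·3873) = 0.17 ⇒ λ = −ln(0.17)/3873 = 0.000457515.
P(X > 5000) = e^(−0.000457515·5000) = e^(−2.2876) ≈ 0.1015.

0.1015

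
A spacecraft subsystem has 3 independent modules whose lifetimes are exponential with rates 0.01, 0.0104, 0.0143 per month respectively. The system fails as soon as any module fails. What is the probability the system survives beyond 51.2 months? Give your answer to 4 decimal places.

0.1692

The time to first failure is exponential with rate Σλ = 0.01 + 0.0104 + 0.0143 = 0.0347.
P(min > 51.2) = e^(−0.0347·51.2) = e^(−1.7766) ≈ 0.1692.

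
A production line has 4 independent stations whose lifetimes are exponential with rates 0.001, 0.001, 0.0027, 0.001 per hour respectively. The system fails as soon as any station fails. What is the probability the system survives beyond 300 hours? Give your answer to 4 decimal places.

0.1809

The time to first failure is exponential with rate Σλ = 0.001 + 0.001 + 0.0027 + 0.001 = 0.0057.
P(min > 300) = e^(−0.0057·300) = e^(−1.71) ≈ 0.1809.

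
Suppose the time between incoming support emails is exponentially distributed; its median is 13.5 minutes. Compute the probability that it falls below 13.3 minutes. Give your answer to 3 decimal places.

0.495

For an exponential, median = ln(2)/λ, so λ = ln 2 / 13.5 = 0.0513442 per minute.
P(X ≤ 13.3) = 1 − e^(−λ·13.3) = 1 − e^(−0.68288) ≈ 0.495.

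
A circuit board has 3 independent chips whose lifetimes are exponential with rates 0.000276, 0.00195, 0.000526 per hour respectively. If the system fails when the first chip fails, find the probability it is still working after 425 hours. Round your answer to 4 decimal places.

The time to first failure is exponential with rate Σλ = 0.000276 + 0.00195 + 0.000526 = 0.002752.
P(min > 425) = e^(−0.002752·425) = e^(−1.1696) ≈ 0.3105.

0.3105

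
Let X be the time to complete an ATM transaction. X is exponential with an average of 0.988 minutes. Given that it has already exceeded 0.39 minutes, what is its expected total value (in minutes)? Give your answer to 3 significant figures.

The rate is λ = 1/0.988 = 1.01215 per minute.
By memorylessness, E[X | X > 0.39] = 0.39 + 1/λ = 0.39 + 0.988 = 1.378 minutes.

1.38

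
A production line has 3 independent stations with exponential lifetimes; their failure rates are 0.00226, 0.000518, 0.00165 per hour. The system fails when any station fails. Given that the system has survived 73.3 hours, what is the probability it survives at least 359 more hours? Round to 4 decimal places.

0.2040

Time to first failure ~ Exp(Σλ) with Σλ = 0.004428.
By memorylessness, P(T > 73.3+359 | T > 73.3) = P(T > 359) = e^(−0.004428·359) ≈ 0.2040.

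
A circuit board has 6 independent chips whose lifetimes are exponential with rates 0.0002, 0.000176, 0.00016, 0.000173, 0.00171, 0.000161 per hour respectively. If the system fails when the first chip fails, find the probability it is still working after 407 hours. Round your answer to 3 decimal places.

The time to first failure is exponential with rate Σλ = 0.0002 + 0.000176 + 0.00016 + 0.000173 + 0.00171 + 0.000161 = 0.00258.
P(min > 407) = e^(−0.00258·407) = e^(−1.0501) ≈ 0.350.

0.350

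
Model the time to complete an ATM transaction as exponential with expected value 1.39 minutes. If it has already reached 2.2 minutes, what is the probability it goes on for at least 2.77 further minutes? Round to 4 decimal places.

0.1363

The rate is λ = 1/1.39 = 0.719424 per minute.
The exponential is memoryless, so the remaining time is again Exp(λ): the condition X > 2.2 is irrelevant.
P(X > 2.77) = e^(−1.9928) ≈ 0.1363.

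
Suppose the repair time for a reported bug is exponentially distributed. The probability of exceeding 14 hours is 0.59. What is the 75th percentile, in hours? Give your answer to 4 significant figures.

36.78

e^(−λ·14) = 0.59 ⇒ λ = −ln(0.59)/14 = 0.0376881.
75th percentile: 1 − e^(−λt) = 0.75, t = −ln(0.25)/λ = 36.7834 hours.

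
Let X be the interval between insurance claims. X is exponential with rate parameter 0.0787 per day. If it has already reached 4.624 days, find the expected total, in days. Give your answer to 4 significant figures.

17.33

By memorylessness, E[X | X > 4.624] = 4.624 + 1/λ = 4.624 + 12.7065 = 17.3305 days.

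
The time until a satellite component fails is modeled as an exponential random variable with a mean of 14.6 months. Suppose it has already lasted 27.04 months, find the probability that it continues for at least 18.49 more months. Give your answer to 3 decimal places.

0.282

The rate is λ = 1/14.6 = 0.0684932 per month.
The exponential is memoryless, so the remaining time is again Exp(λ): the condition X > 27.04 is irrelevant.
P(X > 18.49) = e^(−1.2664) ≈ 0.282.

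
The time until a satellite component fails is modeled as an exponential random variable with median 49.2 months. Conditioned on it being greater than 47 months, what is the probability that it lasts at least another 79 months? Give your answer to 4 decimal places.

0.3286

For an exponential, median = ln(2)/λ, so λ = ln 2 / 49.2 = 0.0140884 per month.
P(X > s+t | X > s) = e^(−λ(s+t))/e^(−λs) = e^(−λt), independent of s = 47.
P(X > 79) = e^(−1.113) ≈ 0.3286.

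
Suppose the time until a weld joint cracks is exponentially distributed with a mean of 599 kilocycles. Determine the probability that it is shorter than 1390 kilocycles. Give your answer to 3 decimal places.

0.902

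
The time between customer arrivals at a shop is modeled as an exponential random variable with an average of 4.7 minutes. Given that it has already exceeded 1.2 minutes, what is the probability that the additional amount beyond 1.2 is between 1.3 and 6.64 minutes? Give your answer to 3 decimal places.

0.515

The rate is λ = 1/4.7 = 0.212766 per minute.
Memoryless: the residual past 1.2 is again Exp(λ).
P(1.3 < residual < 6.64) = e^(−λ·1.3) − e^(−λ·6.64) = 0.75836 − 0.24347 ≈ 0.515.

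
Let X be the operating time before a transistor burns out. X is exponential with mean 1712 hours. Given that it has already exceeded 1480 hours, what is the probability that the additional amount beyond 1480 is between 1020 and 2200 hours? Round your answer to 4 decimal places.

0.2745

The rate is λ = 1/1712 = 0.000584112 per hour.
Memoryless: the residual past 1480 is again Exp(λ).
P(1020 < residual < 2200) = e^(−λ·1020) − e^(−λ·2200) = 0.55112 − 0.27664 ≈ 0.2745.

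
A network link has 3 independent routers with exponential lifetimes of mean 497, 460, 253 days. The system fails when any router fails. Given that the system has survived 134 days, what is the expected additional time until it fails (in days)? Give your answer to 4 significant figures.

First-failure rate Σλ = 1/497 + 1/460 + 1/253 = 0.00813855.
By memorylessness the expected residual is 1/Σλ = 122.872 days, regardless of the 134 already elapsed.

122.9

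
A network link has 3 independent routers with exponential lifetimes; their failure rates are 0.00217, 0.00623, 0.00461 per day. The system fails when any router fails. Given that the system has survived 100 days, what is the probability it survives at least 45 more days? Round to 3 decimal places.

0.557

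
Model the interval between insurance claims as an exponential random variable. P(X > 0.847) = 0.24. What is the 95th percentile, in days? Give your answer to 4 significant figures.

e^(−λ·0.847) = 0.24 ⇒ λ = −ln(0.24)/0.847 = 1.68491.
95th percentile: 1 − e^(−λt) = 0.95, t = −ln(0.05)/λ = 1.77798 days.

1.778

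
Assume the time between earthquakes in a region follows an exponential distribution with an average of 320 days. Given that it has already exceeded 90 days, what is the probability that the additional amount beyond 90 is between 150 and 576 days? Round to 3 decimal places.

The rate is λ = 1/320 = 0.003125 per day.
Memoryless: the residual past 90 is again Exp(λ).
P(150 < residual < 576) = e^(−λ·150) − e^(−λ·576) = 0.62578 − 0.16530 ≈ 0.460.

0.460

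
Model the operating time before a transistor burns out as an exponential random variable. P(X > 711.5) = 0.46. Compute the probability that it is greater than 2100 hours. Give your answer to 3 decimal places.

e^(−λ·711.5) = 0.46 ⇒ λ = −ln(0.46)/711.5 = 0.0010914.
P(X > 2100) = e^(−0.0010914·2100) = e^(−2.2919) ≈ 0.101.

0.101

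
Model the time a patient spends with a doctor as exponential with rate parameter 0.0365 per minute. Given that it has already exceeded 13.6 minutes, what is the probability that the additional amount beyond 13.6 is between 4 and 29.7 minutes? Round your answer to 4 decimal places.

Memoryless: the residual past 13.6 is again Exp(λ).
P(4 < residual < 29.7) = e^(−λ·4) − e^(−λ·29.7) = 0.86416 − 0.33822 ≈ 0.5259.

0.5259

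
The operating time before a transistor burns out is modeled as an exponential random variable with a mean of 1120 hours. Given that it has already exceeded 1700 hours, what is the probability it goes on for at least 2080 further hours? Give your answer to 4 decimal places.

The rate is λ = 1/1120 = 0.000892857 per hour.
P(X > s+t | X > s) = e^(−λ(s+t))/e^(−λs) = e^(−λt), independent of s = 1700.
P(X > 2080) = e^(−1.8571) ≈ 0.1561.

0.1561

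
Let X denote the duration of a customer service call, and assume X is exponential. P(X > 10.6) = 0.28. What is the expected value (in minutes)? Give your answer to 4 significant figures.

8.327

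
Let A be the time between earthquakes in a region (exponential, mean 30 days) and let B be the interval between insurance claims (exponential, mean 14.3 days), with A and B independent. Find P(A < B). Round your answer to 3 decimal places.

λ_1 = 1/30 = 0.0333333, λ_2 = 1/14.3 = 0.0699301.
For independent exponentials, P(A < B) = λ_1/(λ_1+λ_2) = 0.0333333/0.103263 ≈ 0.323.

0.323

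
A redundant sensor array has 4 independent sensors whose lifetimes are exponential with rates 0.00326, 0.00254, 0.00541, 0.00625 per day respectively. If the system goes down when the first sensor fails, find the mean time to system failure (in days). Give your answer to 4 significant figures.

The time to first failure is exponential with rate Σλ = 0.00326 + 0.00254 + 0.00541 + 0.00625 = 0.01746.
E[min] = 1/Σλ = 1/0.01746 = 57.2738 days.

57.27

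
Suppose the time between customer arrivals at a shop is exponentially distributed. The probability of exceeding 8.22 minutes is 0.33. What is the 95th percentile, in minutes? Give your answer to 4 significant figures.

22.21

e^(−λ·8.22) = 0.33 ⇒ λ = −ln(0.33)/8.22 = 0.134874.
95th percentile: 1 − e^(−λt) = 0.95, t = −ln(0.05)/λ = 22.2114 minutes.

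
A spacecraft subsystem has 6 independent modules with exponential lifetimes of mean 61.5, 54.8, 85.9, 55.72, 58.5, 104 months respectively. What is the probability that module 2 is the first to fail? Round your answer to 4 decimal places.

Rates: λ_i = 1/mean_i → 0.0162602, 0.0182482, 0.0116414, 0.0179469, 0.017094, 0.00961538; Σλ = 0.0908061.
P(module 2 first) = λ_2/Σλ = 0.0182482/0.0908061 ≈ 0.2010.

0.2010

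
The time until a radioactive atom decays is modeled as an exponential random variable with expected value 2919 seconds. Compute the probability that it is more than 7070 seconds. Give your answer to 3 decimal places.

0.089

The rate is λ = 1/2919 = 0.000342583 per second.
P(X > 7070) = e^(−λ·7070) = e^(−2.4221) ≈ 0.089.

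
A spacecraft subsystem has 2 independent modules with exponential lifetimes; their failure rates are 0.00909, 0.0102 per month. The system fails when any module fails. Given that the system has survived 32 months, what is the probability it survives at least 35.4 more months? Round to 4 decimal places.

0.5052

Time to first failure ~ Exp(Σλ) with Σλ = 0.01929.
By memorylessness, P(T > 32+35.4 | T > 32) = P(T > 35.4) = e^(−0.01929·35.4) ≈ 0.5052.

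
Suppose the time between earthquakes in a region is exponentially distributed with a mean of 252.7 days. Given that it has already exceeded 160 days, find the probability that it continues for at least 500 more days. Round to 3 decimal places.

0.138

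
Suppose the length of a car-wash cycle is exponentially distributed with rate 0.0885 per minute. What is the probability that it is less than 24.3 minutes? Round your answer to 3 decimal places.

0.884

P(X ≤ 24.3) = 1 − e^(−λ·24.3) = 1 − e^(−2.1505) ≈ 0.884.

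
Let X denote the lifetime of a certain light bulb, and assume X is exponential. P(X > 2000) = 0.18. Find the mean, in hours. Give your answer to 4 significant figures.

e^(−λ·2000) = 0.18 ⇒ λ = −ln(0.18)/2000 = 0.000857399.
Mean = 1/λ = 1166.32 hours.

1166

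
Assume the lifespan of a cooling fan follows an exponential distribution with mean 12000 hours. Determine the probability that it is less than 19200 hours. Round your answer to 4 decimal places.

0.7981

The rate is λ = 1/12000 = 0.0000833333 per hour.
P(X ≤ 19200) = 1 − e^(−λ·19200) = 1 − e^(−1.6) ≈ 0.7981.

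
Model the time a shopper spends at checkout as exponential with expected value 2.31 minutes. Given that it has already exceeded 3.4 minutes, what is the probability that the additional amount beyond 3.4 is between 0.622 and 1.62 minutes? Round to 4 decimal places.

0.2680

The rate is λ = 1/2.31 = 0.4329 per minute.
Memoryless: the residual past 3.4 is again Exp(λ).
P(0.622 < residual < 1.62) = e^(−λ·0.622) − e^(−λ·1.62) = 0.76394 − 0.49594 ≈ 0.2680.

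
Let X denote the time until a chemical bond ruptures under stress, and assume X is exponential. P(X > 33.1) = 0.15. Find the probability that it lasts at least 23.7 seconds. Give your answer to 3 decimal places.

0.257

e^(−λ·33.1) = 0.15 ⇒ λ = −ln(0.15)/33.1 = 0.0573148.
P(X > 23.7) = e^(−0.0573148·23.7) = e^(−1.3584) ≈ 0.257.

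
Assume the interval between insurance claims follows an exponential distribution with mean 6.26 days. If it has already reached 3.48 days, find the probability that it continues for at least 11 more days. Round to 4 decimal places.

0.1725

The rate is λ = 1/6.26 = 0.159744 per day.
The exponential is memoryless, so the remaining time is again Exp(λ): the condition X > 3.48 is irrelevant.
P(X > 11) = e^(−1.7572) ≈ 0.1725.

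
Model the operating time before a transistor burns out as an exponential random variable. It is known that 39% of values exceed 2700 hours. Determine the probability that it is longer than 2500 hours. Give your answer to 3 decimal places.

0.418

e^(−λ·2700) = 0.39 ⇒ λ = −ln(0.39)/2700 = 0.000348744.
P(X > 2500) = e^(−0.000348744·2500) = e^(−0.87186) ≈ 0.418.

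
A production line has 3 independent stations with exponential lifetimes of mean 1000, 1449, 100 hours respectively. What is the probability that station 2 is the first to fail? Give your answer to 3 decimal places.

0.059

Rates: λ_i = 1/mean_i → 0.001, 0.000690131, 0.01; Σλ = 0.0116901.
P(station 2 first) = λ_2/Σλ = 0.000690131/0.0116901 ≈ 0.059.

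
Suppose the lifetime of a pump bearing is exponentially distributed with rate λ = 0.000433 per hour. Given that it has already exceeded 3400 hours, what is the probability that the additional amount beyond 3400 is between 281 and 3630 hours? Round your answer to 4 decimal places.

0.6778

Memoryless: the residual past 3400 is again Exp(λ).
P(281 < residual < 3630) = e^(−λ·281) − e^(−λ·3630) = 0.88544 − 0.20767 ≈ 0.6778.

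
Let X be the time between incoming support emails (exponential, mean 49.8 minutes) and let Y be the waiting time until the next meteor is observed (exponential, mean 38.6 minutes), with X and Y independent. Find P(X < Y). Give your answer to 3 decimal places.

λ_1 = 1/49.8 = 0.0200803, λ_2 = 1/38.6 = 0.0259067.
For independent exponentials, P(X < Y) = λ_1/(λ_1+λ_2) = 0.0200803/0.0459871 ≈ 0.437.

0.437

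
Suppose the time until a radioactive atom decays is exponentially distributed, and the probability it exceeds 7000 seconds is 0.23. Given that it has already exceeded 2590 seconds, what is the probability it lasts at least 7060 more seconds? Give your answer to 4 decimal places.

From e^(−λ·7000) = 0.23, λ = −ln(0.23)/7000 = 0.000209954.
Memoryless: P(X > 2590+7060 | X > 2590) = P(X > 7060) = e^(−0.000209954·7060) ≈ 0.2271.

0.2271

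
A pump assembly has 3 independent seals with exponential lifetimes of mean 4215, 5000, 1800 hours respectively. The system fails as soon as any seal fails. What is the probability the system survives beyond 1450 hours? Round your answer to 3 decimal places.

0.237

The first failure time is exponential with rate Σλ_i = 1/4215 + 1/5000 + 1/1800 = 0.000992803 per hour.
P(min > 1450) = e^(−0.000992803·1450) = e^(−1.4396) ≈ 0.237.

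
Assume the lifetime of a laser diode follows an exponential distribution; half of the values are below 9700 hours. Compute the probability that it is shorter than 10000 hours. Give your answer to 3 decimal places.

0.511

For an exponential, median = ln(2)/λ, so λ = ln 2 / 9700 = 0.0000714585 per hour.
P(X ≤ 10000) = 1 − e^(−λ·10000) = 1 − e^(−0.71458) ≈ 0.511.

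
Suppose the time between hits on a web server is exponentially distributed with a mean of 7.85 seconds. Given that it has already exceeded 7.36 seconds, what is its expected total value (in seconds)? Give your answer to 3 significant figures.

The rate is λ = 1/7.85 = 0.127389 per second.
By memorylessness, E[X | X > 7.36] = 7.36 + 1/λ = 7.36 + 7.85 = 15.21 seconds.

15.2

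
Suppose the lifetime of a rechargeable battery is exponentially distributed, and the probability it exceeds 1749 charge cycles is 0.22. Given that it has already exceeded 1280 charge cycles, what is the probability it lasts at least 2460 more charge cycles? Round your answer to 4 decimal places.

From e^(−λ·1749) = 0.22, λ = −ln(0.22)/1749 = 0.000865711.
Memoryless: P(X > 1280+2460 | X > 1280) = P(X > 2460) = e^(−0.000865711·2460) ≈ 0.1189.

0.1189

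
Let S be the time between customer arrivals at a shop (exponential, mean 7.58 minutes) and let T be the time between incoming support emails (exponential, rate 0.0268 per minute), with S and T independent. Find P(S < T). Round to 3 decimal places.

λ_1 = 1/7.58 = 0.131926, λ_2 = 0.0268.
For independent exponentials, P(S < T) = λ_1/(λ_1+λ_2) = 0.131926/0.158726 ≈ 0.831.

0.831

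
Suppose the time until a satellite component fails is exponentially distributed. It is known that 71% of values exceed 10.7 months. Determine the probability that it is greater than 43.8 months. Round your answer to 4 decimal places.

e^(−λ·10.7) = 0.71 ⇒ λ = −ln(0.71)/10.7 = 0.0320084.
P(X > 43.8) = e^(−0.0320084·43.8) = e^(−1.402) ≈ 0.2461.

0.2461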